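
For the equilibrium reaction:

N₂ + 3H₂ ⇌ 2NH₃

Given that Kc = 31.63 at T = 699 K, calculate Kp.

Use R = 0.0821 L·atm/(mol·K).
K_p = 0.0096

Δn = (moles gaseous products) − (moles gaseous reactants) = -2
T = 699 K; RT = 0.0821 × 699 = 57.3879
Kp = Kc·(RT)^Δn = 31.63 × (57.3879)^-2 = 31.63 × 0.00030364 = 0.0096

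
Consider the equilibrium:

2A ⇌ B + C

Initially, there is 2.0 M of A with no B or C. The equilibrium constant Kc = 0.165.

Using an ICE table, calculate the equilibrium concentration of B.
[B] = 0.448 M

ICE: [A] = 2.0 − 2x, [B] = [C] = x.
Kc = x²/(2.0 − 2x)² = 0.165 ⇒ √Kc = x/(2.0 − 2x).
x = √0.165·2.0/(1 + 2√0.165) = 0.4062·2.0/1.8124 = 0.44825.
[B] = x = 0.448 M.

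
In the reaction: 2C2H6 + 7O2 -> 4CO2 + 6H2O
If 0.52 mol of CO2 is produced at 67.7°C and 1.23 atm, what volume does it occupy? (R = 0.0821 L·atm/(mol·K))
T = 67.7°C + 273.15 = 340.85 K
V = nRT/P = (0.52 × 0.0821 × 340.85) / 1.23
V = 11.83 L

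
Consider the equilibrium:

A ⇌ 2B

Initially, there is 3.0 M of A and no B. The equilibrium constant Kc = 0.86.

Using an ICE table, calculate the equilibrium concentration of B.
[B] = 1.406 M

ICE: [A] = 3.0 − x, [B] = 2x.
Kc = (2x)²/(3.0 − x) = 0.86 ⇒ 4x² + 0.86x − 2.58 = 0.
x = (−0.86 + √(0.86² + 4·4·2.58))/(2·4) = (−0.86 + √42.02)/8 = 0.70278.
[B] = 2x = 1.406 M.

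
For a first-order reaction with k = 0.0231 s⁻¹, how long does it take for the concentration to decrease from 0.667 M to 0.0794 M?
92.13 s

From ln[A] = ln[A]₀ - k·t: t = ln([A]₀/[A])/k = ln(0.667/0.0794)/0.0231 = ln(8.4005)/0.0231 = 2.1283/0.0231 = 92.13 s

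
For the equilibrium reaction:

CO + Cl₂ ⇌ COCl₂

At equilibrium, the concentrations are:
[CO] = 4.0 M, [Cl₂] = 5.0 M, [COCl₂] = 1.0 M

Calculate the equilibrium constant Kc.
K_c = 0.0500

Kc = ([COCl₂]) / ([CO] × [Cl₂])
   = ((1.0)) / ((4.0)·(5.0))
   = 1 / 20 = 0.0500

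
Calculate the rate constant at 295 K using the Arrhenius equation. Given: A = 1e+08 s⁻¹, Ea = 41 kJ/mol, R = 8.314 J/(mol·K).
5.50e+00 s⁻¹

k = A·exp(-Ea/(R·T)) = 1e+08·exp(-41000/(8.314·295)) = 1e+08·exp(-16.7167) = 1e+08·5.4955e-08 = 5.50e+00 s⁻¹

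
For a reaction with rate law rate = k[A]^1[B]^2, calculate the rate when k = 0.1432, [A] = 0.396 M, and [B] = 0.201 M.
0.002291 M/s

rate = k·[A]^1·[B]^2 = 0.1432·(0.396)^1·(0.201)^2 = 0.1432·0.396·0.040401 = 0.002291 M/s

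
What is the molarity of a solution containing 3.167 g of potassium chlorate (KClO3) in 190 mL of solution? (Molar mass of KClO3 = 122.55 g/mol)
Moles of KClO3 = 3.167 g ÷ 122.55 g/mol = 0.0258425 mol
Volume = 190 mL = 0.19 L
Molarity = 0.0258425 mol ÷ 0.19 L = 0.136 M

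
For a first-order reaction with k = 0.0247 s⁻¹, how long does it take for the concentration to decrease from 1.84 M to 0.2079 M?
88.28 s

From ln[A] = ln[A]₀ - k·t: t = ln([A]₀/[A])/k = ln(1.84/0.2079)/0.0247 = ln(8.8504)/0.0247 = 2.1805/0.0247 = 88.28 s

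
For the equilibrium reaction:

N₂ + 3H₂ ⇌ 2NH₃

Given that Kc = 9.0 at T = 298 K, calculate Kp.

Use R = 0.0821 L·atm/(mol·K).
K_p = 0.0150

Δn = (moles gaseous products) − (moles gaseous reactants) = -2
T = 298 K; RT = 0.0821 × 298 = 24.4658
Kp = Kc·(RT)^Δn = 9.0 × (24.4658)^-2 = 9.0 × 0.00167063 = 0.0150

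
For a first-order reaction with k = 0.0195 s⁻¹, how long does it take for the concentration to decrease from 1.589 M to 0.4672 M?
62.77 s

From ln[A] = ln[A]₀ - k·t: t = ln([A]₀/[A])/k = ln(1.589/0.4672)/0.0195 = ln(3.4011)/0.0195 = 1.2241/0.0195 = 62.77 s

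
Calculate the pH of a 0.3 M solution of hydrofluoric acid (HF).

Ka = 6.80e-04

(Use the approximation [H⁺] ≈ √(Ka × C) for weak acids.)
pH = 1.85

[H⁺] = √(Ka × C) = √(6.80e-04 × 0.3) = 1.4283e-02. pH = -log(1.4283e-02)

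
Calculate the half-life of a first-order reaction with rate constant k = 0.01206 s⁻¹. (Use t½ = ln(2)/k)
57.47 s

t½ = ln(2)/k = 0.6931/0.01206 = 57.47 s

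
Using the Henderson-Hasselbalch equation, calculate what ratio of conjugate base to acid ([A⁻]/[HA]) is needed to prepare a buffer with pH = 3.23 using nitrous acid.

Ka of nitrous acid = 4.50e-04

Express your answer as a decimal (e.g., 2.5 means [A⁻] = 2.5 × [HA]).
[A⁻]/[HA] = 0.764

pKa = −log(4.50e-04) = 3.3468. pH = pKa + log([A⁻]/[HA]). 3.23 = 3.3468 + log(ratio). log(ratio) = 3.23 − 3.3468 = -0.1168. ratio = 10^(-0.1168) = 0.764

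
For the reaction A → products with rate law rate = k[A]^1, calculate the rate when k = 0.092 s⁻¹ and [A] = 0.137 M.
0.0126 M/s

rate = k·[A]^1 = 0.092·(0.137)^1 = 0.092·0.137 = 0.0126 M/s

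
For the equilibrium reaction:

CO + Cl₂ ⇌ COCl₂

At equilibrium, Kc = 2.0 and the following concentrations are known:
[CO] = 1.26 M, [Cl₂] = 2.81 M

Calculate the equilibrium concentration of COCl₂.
[COCl₂] = 7.0812 M

Kc = ([COCl₂]) / ([CO] × [Cl₂]) = 2.0
[COCl₂]^1 = Kc · (reactant terms)/(other product terms) = 2.0 · 3.5406 / 1 = 7.0812
[COCl₂] = 7.0812 M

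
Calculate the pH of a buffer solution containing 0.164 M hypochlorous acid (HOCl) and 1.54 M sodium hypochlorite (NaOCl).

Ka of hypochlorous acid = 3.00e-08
pH = 8.50

pKa = -log(3.00e-08) = 7.52. pH = pKa + log([A⁻]/[HA]) = 7.52 + log(1.54/0.164)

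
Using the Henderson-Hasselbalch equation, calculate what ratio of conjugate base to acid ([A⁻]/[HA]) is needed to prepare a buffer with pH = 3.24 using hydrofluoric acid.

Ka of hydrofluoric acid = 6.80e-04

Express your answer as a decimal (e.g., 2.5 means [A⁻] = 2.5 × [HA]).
[A⁻]/[HA] = 1.182

pKa = −log(6.80e-04) = 3.1675. pH = pKa + log([A⁻]/[HA]). 3.24 = 3.1675 + log(ratio). log(ratio) = 3.24 − 3.1675 = 0.0725. ratio = 10^(0.0725) = 1.182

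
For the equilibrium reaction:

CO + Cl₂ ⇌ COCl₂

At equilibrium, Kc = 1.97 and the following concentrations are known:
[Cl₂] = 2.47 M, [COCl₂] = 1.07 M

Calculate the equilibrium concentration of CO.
[CO] = 0.2199 M

Kc = ([COCl₂]) / ([CO] × [Cl₂]) = 1.97
[CO]^1 = (product terms)/(Kc · other reactant terms) = 1.07 / (1.97 · 2.47) = 0.2199
[CO] = 0.2199 M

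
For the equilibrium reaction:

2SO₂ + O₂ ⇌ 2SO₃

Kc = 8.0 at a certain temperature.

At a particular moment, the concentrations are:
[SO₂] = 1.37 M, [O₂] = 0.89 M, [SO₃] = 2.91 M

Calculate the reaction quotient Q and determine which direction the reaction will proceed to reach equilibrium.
Q = 5.069, Q < K, reaction proceeds forward (toward products)

Q = ([SO₃]^2) / ([SO₂]^2 × [O₂])
  = ((2.91)^2) / ((1.37)^2·(0.89)) = 8.4681/1.6704 = 5.069
Since Q = 5.069 < Kc = 8.0, the reaction proceeds forward (toward products) to reach equilibrium.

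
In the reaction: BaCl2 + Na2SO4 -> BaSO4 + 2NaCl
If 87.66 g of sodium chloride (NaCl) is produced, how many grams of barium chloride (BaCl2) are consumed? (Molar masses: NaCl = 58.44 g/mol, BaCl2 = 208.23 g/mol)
Moles of NaCl = 87.66 g ÷ 58.44 g/mol = 1.5 mol
Mole ratio: 1 mol BaCl2 / 2 mol NaCl
Moles of BaCl2 = 1.5 × (1/2) = 0.75 mol
Mass of BaCl2 = 0.75 mol × 208.23 g/mol = 156.2 g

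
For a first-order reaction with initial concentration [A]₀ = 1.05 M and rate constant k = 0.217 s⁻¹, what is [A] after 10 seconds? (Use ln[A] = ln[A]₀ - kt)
0.1199 M

ln[A] = ln[A]₀ - k·t = ln(1.05) - (0.217)·(10) = 0.0488 - 2.1700 = -2.1212
[A] = e^(-2.1212) = 0.1199 M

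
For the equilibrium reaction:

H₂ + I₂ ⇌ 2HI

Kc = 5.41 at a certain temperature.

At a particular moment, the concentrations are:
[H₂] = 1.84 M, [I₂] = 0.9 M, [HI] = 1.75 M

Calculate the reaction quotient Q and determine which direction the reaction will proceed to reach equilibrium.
Q = 1.849, Q < K, reaction proceeds forward (toward products)

Q = ([HI]^2) / ([H₂] × [I₂])
  = ((1.75)^2) / ((1.84)·(0.9)) = 3.0625/1.656 = 1.849
Since Q = 1.849 < Kc = 5.41, the reaction proceeds forward (toward products) to reach equilibrium.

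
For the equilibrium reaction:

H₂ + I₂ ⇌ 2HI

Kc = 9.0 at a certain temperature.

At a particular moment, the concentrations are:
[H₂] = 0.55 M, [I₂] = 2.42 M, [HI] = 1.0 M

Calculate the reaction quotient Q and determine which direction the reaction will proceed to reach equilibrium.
Q = 0.751, Q < K, reaction proceeds forward (toward products)

Q = ([HI]^2) / ([H₂] × [I₂])
  = ((1.0)^2) / ((0.55)·(2.42)) = 1/1.331 = 0.7513
Since Q = 0.7513 < Kc = 9.0, the reaction proceeds forward (toward products) to reach equilibrium.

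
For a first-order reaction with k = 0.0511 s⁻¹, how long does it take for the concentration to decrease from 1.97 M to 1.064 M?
12.05 s

From ln[A] = ln[A]₀ - k·t: t = ln([A]₀/[A])/k = ln(1.97/1.064)/0.0511 = ln(1.8515)/0.0511 = 0.6160/0.0511 = 12.05 s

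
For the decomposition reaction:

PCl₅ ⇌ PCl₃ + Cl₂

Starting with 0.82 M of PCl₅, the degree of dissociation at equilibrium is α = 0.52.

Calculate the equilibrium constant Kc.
K_c = 0.4619

x = α·[A]₀ = 0.52 × 0.82 = 0.4264 M dissociated.
At eq: [PCl₅] = 0.82 − 0.4264 = 0.3936 M; [PCl₃] = [Cl₂] = x = 0.4264 M.
Kc = [PCl₃][Cl₂]/[PCl₅] = (0.4264)²/0.3936 = 0.4619.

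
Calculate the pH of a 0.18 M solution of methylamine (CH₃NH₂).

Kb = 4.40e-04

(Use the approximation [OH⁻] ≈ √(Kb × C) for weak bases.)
pH = 11.95

[OH⁻] = √(Kb × C) = √(4.40e-04 × 0.18) = 8.8994e-03. pOH = 2.05, pH = 14 - pOH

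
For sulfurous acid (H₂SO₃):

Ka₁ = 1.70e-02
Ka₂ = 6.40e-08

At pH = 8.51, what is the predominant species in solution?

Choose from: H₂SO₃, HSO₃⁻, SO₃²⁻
SO₃²⁻

pKa1 = 1.77, pKa2 = 7.19. Each pKa is the crossover between adjacent species; pH = 8.51 lies in the region where SO₃²⁻ predominates.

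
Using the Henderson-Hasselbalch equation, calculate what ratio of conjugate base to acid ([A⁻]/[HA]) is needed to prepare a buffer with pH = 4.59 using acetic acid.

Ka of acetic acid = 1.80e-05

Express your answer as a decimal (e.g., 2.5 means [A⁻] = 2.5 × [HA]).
[A⁻]/[HA] = 0.700

pKa = −log(1.80e-05) = 4.7447. pH = pKa + log([A⁻]/[HA]). 4.59 = 4.7447 + log(ratio). log(ratio) = 4.59 − 4.7447 = -0.1547. ratio = 10^(-0.1547) = 0.700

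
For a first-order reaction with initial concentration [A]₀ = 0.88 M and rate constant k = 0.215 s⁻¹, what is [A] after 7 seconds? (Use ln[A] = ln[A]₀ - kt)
0.1954 M

ln[A] = ln[A]₀ - k·t = ln(0.88) - (0.215)·(7) = -0.1278 - 1.5050 = -1.6328
[A] = e^(-1.6328) = 0.1954 M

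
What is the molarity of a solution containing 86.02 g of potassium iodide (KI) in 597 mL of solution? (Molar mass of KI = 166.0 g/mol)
Moles of KI = 86.02 g ÷ 166.0 g/mol = 0.518193 mol
Volume = 597 mL = 0.597 L
Molarity = 0.518193 mol ÷ 0.597 L = 0.868 M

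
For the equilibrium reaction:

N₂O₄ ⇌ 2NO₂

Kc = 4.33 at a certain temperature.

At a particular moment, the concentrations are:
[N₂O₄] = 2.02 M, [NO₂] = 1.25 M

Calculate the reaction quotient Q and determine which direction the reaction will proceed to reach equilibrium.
Q = 0.774, Q < K, reaction proceeds forward (toward products)

Q = ([NO₂]^2) / ([N₂O₄])
  = ((1.25)^2) / ((2.02)) = 1.5625/2.02 = 0.7735
Since Q = 0.7735 < Kc = 4.33, the reaction proceeds forward (toward products) to reach equilibrium.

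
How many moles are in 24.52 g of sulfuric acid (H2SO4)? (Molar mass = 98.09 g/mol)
Moles = 24.52 g ÷ 98.09 g/mol = 0.25 mol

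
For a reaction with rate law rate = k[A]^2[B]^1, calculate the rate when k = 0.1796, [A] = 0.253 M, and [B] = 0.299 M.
0.003437 M/s

rate = k·[A]^2·[B]^1 = 0.1796·(0.253)^2·(0.299)^1 = 0.1796·0.064009·0.299 = 0.003437 M/s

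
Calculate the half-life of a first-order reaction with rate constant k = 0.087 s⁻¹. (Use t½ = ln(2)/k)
7.97 s

t½ = ln(2)/k = 0.6931/0.087 = 7.97 s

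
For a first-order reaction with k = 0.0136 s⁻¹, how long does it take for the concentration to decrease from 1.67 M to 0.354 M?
114.06 s

From ln[A] = ln[A]₀ - k·t: t = ln([A]₀/[A])/k = ln(1.67/0.354)/0.0136 = ln(4.7175)/0.0136 = 1.5513/0.0136 = 114.06 s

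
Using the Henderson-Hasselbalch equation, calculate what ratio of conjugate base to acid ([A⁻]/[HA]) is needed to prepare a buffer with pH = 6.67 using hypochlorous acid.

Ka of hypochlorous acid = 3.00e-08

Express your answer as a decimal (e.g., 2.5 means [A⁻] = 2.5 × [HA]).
[A⁻]/[HA] = 0.140

pKa = −log(3.00e-08) = 7.5229. pH = pKa + log([A⁻]/[HA]). 6.67 = 7.5229 + log(ratio). log(ratio) = 6.67 − 7.5229 = -0.8529. ratio = 10^(-0.8529) = 0.140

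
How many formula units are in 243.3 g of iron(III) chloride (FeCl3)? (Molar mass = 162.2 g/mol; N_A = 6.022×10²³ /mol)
Moles = 243.3 g ÷ 162.2 g/mol = 1.5 mol
Formula units = 1.5 mol × 6.022×10²³ /mol = 9.033e+23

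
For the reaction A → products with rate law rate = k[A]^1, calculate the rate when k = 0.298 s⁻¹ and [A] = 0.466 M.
0.1389 M/s

rate = k·[A]^1 = 0.298·(0.466)^1 = 0.298·0.466 = 0.1389 M/s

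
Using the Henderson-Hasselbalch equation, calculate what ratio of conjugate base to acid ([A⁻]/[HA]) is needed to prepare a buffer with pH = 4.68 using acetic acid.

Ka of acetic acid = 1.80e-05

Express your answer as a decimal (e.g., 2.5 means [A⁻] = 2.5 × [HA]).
[A⁻]/[HA] = 0.862

pKa = −log(1.80e-05) = 4.7447. pH = pKa + log([A⁻]/[HA]). 4.68 = 4.7447 + log(ratio). log(ratio) = 4.68 − 4.7447 = -0.0647. ratio = 10^(-0.0647) = 0.862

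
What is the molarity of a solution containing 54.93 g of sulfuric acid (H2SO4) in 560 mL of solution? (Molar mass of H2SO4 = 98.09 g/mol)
Moles of H2SO4 = 54.93 g ÷ 98.09 g/mol = 0.559996 mol
Volume = 560 mL = 0.56 L
Molarity = 0.559996 mol ÷ 0.56 L = 1 M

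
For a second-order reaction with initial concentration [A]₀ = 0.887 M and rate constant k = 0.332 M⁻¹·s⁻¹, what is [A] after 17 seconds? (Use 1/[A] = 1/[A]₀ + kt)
0.1477 M

1/[A] = 1/[A]₀ + k·t = 1/0.887 + (0.332)·(17) = 1.1274 + 5.6440 = 6.7714
[A] = 1/6.7714 = 0.1477 M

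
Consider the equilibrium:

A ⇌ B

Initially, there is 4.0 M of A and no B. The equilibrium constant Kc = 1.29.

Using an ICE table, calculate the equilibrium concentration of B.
[B] = 2.253 M

ICE: [A] = 4.0 − x, [B] = x.
Kc = x/(4.0 − x) = 1.29 ⇒ x = 1.29·4.0/(1 + 1.29) = 5.16/2.29 = 2.253.
[B] = x = 2.253 M.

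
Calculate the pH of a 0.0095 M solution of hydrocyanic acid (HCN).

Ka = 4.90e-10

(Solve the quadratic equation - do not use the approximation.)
pH = 5.67

x² + Ka×x - Ka×C = 0. Using quadratic formula: [H⁺] = 2.1573e-06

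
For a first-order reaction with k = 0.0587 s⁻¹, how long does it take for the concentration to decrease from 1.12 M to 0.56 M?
11.81 s

From ln[A] = ln[A]₀ - k·t: t = ln([A]₀/[A])/k = ln(1.12/0.56)/0.0587 = ln(2.0000)/0.0587 = 0.6931/0.0587 = 11.81 s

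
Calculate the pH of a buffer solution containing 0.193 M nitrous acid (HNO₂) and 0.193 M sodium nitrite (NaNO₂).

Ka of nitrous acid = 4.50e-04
pH = 3.35

pKa = -log(4.50e-04) = 3.35. pH = pKa + log([A⁻]/[HA]) = 3.35 + log(0.193/0.193)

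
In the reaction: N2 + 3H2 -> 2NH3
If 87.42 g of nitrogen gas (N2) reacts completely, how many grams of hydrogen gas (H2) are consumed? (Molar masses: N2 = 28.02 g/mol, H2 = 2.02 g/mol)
Moles of N2 = 87.42 g ÷ 28.02 g/mol = 3.11991 mol
Mole ratio: 3 mol H2 / 1 mol N2
Moles of H2 = 3.11991 × (3/1) = 9.35974 mol
Mass of H2 = 9.35974 mol × 2.02 g/mol = 18.91 g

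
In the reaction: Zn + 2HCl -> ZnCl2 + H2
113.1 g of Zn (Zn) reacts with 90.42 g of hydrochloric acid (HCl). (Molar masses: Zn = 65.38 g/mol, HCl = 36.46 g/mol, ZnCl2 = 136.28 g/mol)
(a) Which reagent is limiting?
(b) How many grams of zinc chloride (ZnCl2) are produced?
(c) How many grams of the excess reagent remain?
(a) HCl, (b) 169 g, (c) 32.03 g

Moles of Zn = 113.1 g ÷ 65.38 g/mol = 1.72989 mol
Moles of HCl = 90.42 g ÷ 36.46 g/mol = 2.47998 mol
Moles ÷ coefficient: Zn: 1.72989/1 = 1.73, HCl: 2.47998/2 = 1.24
(a) HCl has the smaller value, so HCl is the limiting reagent.
(b) Moles of ZnCl2 = 2.47998 mol HCl × (1/2) = 1.23999 mol; mass = 1.23999 mol × 136.28 g/mol = 169 g
(c) Zn consumed = 2.47998 × (1/2) = 1.23999 mol; remaining = 1.72989 − 1.23999 = 0.489898 mol; mass = 0.489898 mol × 65.38 g/mol = 32.03 g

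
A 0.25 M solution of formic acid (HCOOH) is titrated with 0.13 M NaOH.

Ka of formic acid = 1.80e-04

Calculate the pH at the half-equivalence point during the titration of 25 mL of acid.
pH = pKa = 3.74

At the half-equivalence point, [HA] = [A⁻], so by Henderson–Hasselbalch pH = pKa + log(1) = pKa.
pKa = −log(1.80e-04) = 3.74.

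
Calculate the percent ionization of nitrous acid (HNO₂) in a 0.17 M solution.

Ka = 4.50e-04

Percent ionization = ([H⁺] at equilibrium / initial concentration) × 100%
Percent ionization = 5.01%

Let x = [H⁺]. Ka = x²/(C - x) ⇒ x² + (4.50e-04)x - (4.50e-04)(0.17) = 0. x = 8.5243e-03. Percent = (8.5243e-03/0.17) × 100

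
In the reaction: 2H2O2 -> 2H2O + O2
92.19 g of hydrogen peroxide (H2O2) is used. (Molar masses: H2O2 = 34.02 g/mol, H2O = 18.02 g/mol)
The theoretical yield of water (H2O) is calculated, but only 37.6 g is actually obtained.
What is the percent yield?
Moles of H2O2 = 92.19 g ÷ 34.02 g/mol = 2.70988 mol
Mole ratio: 2 mol H2O / 2 mol H2O2
Moles of H2O = 2.70988 × (2/2) = 2.70988 mol
Theoretical yield = 2.70988 mol × 18.02 g/mol = 48.832 g
Actual yield = 37.6 g
Percent yield = (37.6 / 48.832) × 100% = 77.0%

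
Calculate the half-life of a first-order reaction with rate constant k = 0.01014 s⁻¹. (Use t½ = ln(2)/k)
68.36 s

t½ = ln(2)/k = 0.6931/0.01014 = 68.36 s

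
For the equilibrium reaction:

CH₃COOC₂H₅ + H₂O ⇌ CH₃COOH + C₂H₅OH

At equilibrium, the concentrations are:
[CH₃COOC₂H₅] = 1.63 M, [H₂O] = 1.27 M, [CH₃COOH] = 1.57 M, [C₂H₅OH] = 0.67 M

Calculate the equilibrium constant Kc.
K_c = 0.5081

Kc = ([CH₃COOH] × [C₂H₅OH]) / ([CH₃COOC₂H₅] × [H₂O])
   = ((1.57)·(0.67)) / ((1.63)·(1.27))
   = 1.0519 / 2.0701 = 0.5081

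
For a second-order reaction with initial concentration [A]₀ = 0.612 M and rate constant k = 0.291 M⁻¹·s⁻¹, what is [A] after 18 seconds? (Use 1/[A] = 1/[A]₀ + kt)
0.1455 M

1/[A] = 1/[A]₀ + k·t = 1/0.612 + (0.291)·(18) = 1.6340 + 5.2380 = 6.8720
[A] = 1/6.8720 = 0.1455 M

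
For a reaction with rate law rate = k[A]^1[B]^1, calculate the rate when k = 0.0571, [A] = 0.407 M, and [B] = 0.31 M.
0.007204 M/s

rate = k·[A]^1·[B]^1 = 0.0571·(0.407)^1·(0.31)^1 = 0.0571·0.407·0.31 = 0.007204 M/s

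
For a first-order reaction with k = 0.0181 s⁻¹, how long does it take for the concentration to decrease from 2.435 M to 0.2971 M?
116.22 s

From ln[A] = ln[A]₀ - k·t: t = ln([A]₀/[A])/k = ln(2.435/0.2971)/0.0181 = ln(8.1959)/0.0181 = 2.1036/0.0181 = 116.22 s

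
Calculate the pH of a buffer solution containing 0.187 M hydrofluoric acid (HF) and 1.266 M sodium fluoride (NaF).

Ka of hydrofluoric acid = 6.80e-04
pH = 4.00

pKa = -log(6.80e-04) = 3.17. pH = pKa + log([A⁻]/[HA]) = 3.17 + log(1.266/0.187)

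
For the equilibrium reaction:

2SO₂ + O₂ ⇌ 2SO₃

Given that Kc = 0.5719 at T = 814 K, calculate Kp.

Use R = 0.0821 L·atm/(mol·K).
K_p = 0.0086

Δn = (moles gaseous products) − (moles gaseous reactants) = -1
T = 814 K; RT = 0.0821 × 814 = 66.8294
Kp = Kc·(RT)^Δn = 0.5719 × (66.8294)^-1 = 0.5719 × 0.0149635 = 0.0086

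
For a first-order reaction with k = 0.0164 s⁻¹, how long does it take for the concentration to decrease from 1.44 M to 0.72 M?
42.27 s

From ln[A] = ln[A]₀ - k·t: t = ln([A]₀/[A])/k = ln(1.44/0.72)/0.0164 = ln(2.0000)/0.0164 = 0.6931/0.0164 = 42.27 s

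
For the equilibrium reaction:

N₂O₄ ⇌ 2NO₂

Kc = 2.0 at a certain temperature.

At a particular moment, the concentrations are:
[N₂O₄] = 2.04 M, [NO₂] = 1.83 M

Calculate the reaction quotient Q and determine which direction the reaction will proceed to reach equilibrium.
Q = 1.642, Q < K, reaction proceeds forward (toward products)

Q = ([NO₂]^2) / ([N₂O₄])
  = ((1.83)^2) / ((2.04)) = 3.3489/2.04 = 1.642
Since Q = 1.642 < Kc = 2.0, the reaction proceeds forward (toward products) to reach equilibrium.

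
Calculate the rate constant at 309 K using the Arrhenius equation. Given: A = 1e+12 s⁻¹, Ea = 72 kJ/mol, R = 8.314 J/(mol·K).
6.74e-01 s⁻¹

k = A·exp(-Ea/(R·T)) = 1e+12·exp(-72000/(8.314·309)) = 1e+12·exp(-28.0262) = 1e+12·6.7357e-13 = 6.74e-01 s⁻¹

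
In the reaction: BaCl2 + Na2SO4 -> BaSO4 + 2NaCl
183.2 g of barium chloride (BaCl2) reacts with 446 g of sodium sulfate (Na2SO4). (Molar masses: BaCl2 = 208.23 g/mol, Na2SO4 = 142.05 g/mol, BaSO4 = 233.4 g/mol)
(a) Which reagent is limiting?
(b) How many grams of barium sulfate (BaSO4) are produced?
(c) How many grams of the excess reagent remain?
(a) BaCl2, (b) 205.3 g, (c) 321 g

Moles of BaCl2 = 183.2 g ÷ 208.23 g/mol = 0.879796 mol
Moles of Na2SO4 = 446 g ÷ 142.05 g/mol = 3.13974 mol
Moles ÷ coefficient: BaCl2: 0.879796/1 = 0.8798, Na2SO4: 3.13974/1 = 3.14
(a) BaCl2 has the smaller value, so BaCl2 is the limiting reagent.
(b) Moles of BaSO4 = 0.879796 mol BaCl2 × (1/1) = 0.879796 mol; mass = 0.879796 mol × 233.4 g/mol = 205.3 g
(c) Na2SO4 consumed = 0.879796 × (1/1) = 0.879796 mol; remaining = 3.13974 − 0.879796 = 2.25994 mol; mass = 2.25994 mol × 142.05 g/mol = 321 g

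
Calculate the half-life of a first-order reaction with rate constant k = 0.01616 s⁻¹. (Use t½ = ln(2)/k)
42.89 s

t½ = ln(2)/k = 0.6931/0.01616 = 42.89 s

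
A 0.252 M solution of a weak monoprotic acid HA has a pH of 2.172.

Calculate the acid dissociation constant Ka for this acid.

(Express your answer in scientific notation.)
K_a = 1.85e-04

[H⁺] = 10^(−pH) = 10^(−2.172) = 6.730e-03 M. For HA ⇌ H⁺ + A⁻, Ka = x²/(C − x) = (6.730e-03)²/(0.252 − 6.730e-03) = 1.85e-04.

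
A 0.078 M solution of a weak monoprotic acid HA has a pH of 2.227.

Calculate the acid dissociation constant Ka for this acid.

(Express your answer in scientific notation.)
K_a = 4.88e-04

[H⁺] = 10^(−pH) = 10^(−2.227) = 5.929e-03 M. For HA ⇌ H⁺ + A⁻, Ka = x²/(C − x) = (5.929e-03)²/(0.078 − 5.929e-03) = 4.88e-04.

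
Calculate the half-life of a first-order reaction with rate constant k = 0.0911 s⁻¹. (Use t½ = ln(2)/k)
7.61 s

t½ = ln(2)/k = 0.6931/0.0911 = 7.61 s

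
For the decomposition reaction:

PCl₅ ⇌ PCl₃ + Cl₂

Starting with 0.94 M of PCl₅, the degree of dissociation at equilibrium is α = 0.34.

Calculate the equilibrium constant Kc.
K_c = 0.1646

x = α·[A]₀ = 0.34 × 0.94 = 0.3196 M dissociated.
At eq: [PCl₅] = 0.94 − 0.3196 = 0.6204 M; [PCl₃] = [Cl₂] = x = 0.3196 M.
Kc = [PCl₃][Cl₂]/[PCl₅] = (0.3196)²/0.6204 = 0.1646.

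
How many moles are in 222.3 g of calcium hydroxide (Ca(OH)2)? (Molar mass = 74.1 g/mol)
Moles = 222.3 g ÷ 74.1 g/mol = 3 mol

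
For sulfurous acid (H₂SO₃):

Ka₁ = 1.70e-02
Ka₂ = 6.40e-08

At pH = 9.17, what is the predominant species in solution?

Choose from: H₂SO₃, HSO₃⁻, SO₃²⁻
SO₃²⁻

pKa1 = 1.77, pKa2 = 7.19. Each pKa is the crossover between adjacent species; pH = 9.17 lies in the region where SO₃²⁻ predominates.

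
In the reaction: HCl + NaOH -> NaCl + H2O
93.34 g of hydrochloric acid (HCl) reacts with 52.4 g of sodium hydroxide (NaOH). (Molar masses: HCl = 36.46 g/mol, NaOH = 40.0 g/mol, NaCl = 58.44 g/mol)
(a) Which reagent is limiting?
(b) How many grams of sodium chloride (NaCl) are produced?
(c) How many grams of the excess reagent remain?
(a) NaOH, (b) 76.56 g, (c) 45.58 g

Moles of HCl = 93.34 g ÷ 36.46 g/mol = 2.56007 mol
Moles of NaOH = 52.4 g ÷ 40.0 g/mol = 1.31 mol
Moles ÷ coefficient: HCl: 2.56007/1 = 2.56, NaOH: 1.31/1 = 1.31
(a) NaOH has the smaller value, so NaOH is the limiting reagent.
(b) Moles of NaCl = 1.31 mol NaOH × (1/1) = 1.31 mol; mass = 1.31 mol × 58.44 g/mol = 76.56 g
(c) HCl consumed = 1.31 × (1/1) = 1.31 mol; remaining = 2.56007 − 1.31 = 1.25007 mol; mass = 1.25007 mol × 36.46 g/mol = 45.58 g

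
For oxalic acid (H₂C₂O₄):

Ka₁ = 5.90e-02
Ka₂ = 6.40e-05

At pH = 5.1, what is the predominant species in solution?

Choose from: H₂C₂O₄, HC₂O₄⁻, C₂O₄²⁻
C₂O₄²⁻

pKa1 = 1.23, pKa2 = 4.19. Each pKa is the crossover between adjacent species; pH = 5.1 lies in the region where C₂O₄²⁻ predominates.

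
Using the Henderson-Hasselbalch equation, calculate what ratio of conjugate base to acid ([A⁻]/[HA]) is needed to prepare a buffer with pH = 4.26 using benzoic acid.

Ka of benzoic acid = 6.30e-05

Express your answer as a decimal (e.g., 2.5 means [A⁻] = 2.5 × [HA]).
[A⁻]/[HA] = 1.146

pKa = −log(6.30e-05) = 4.2007. pH = pKa + log([A⁻]/[HA]). 4.26 = 4.2007 + log(ratio). log(ratio) = 4.26 − 4.2007 = 0.0593. ratio = 10^(0.0593) = 1.146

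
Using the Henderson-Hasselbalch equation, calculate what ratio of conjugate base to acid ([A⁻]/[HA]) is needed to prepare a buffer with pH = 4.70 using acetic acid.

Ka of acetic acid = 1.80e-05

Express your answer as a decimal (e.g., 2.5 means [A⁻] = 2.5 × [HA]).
[A⁻]/[HA] = 0.902

pKa = −log(1.80e-05) = 4.7447. pH = pKa + log([A⁻]/[HA]). 4.70 = 4.7447 + log(ratio). log(ratio) = 4.70 − 4.7447 = -0.0447. ratio = 10^(-0.0447) = 0.902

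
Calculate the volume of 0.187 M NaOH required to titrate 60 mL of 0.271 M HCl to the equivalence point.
V_{base} = 87.0 mL

At equivalence: moles acid = moles base.
moles HCl = 0.271 M × 0.06 L = 0.01626 mol
V_NaOH = 0.01626 mol ÷ 0.187 M = 0.08695 L = 87.0 mL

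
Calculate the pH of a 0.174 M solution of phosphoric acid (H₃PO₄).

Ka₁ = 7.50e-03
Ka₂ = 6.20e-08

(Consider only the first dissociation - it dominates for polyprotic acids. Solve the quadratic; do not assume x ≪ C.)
pH = 1.49

x² + Ka₁·x − Ka₁·C = 0 with Ka₁ = 7.50e-03, C = 0.174.
x = (−Ka₁ + √(Ka₁² + 4·Ka₁·C))/2 = 3.2569e-02 M, so pH = 1.49.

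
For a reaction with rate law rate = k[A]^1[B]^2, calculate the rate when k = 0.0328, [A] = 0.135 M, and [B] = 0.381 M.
0.0006428 M/s

rate = k·[A]^1·[B]^2 = 0.0328·(0.135)^1·(0.381)^2 = 0.0328·0.135·0.145161 = 0.0006428 M/s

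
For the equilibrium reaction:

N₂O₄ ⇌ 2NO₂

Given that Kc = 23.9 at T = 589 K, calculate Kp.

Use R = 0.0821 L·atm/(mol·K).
K_p = 1.16e+03

Δn = (moles gaseous products) − (moles gaseous reactants) = 1
T = 589 K; RT = 0.0821 × 589 = 48.3569
Kp = Kc·(RT)^Δn = 23.9 × (48.3569)^1 = 23.9 × 48.3569 = 1.16e+03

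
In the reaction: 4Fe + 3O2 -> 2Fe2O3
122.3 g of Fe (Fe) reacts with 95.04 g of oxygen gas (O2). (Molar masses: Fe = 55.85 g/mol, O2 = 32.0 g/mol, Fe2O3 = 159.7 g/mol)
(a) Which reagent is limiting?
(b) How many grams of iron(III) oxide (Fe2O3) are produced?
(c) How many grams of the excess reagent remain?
(a) Fe, (b) 174.9 g, (c) 42.48 g

Moles of Fe = 122.3 g ÷ 55.85 g/mol = 2.18979 mol
Moles of O2 = 95.04 g ÷ 32.0 g/mol = 2.97 mol
Moles ÷ coefficient: Fe: 2.18979/4 = 0.5474, O2: 2.97/3 = 0.99
(a) Fe has the smaller value, so Fe is the limiting reagent.
(b) Moles of Fe2O3 = 2.18979 mol Fe × (2/4) = 1.0949 mol; mass = 1.0949 mol × 159.7 g/mol = 174.9 g
(c) O2 consumed = 2.18979 × (3/4) = 1.64235 mol; remaining = 2.97 − 1.64235 = 1.32765 mol; mass = 1.32765 mol × 32.0 g/mol = 42.48 g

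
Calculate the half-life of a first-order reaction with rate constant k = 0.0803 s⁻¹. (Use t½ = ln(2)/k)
8.63 s

t½ = ln(2)/k = 0.6931/0.0803 = 8.63 s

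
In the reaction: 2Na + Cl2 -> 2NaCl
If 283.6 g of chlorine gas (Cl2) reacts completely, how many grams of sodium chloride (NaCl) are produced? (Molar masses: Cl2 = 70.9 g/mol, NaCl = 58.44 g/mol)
Moles of Cl2 = 283.6 g ÷ 70.9 g/mol = 4 mol
Mole ratio: 2 mol NaCl / 1 mol Cl2
Moles of NaCl = 4 × (2/1) = 8 mol
Mass of NaCl = 8 mol × 58.44 g/mol = 467.5 g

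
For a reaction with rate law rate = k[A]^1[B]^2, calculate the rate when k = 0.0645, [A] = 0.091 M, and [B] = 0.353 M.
0.0007314 M/s

rate = k·[A]^1·[B]^2 = 0.0645·(0.091)^1·(0.353)^2 = 0.0645·0.091·0.124609 = 0.0007314 M/s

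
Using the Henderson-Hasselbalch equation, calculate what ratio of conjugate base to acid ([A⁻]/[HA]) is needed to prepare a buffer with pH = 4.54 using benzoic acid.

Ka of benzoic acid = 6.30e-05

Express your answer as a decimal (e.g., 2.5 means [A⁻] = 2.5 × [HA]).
[A⁻]/[HA] = 2.184

pKa = −log(6.30e-05) = 4.2007. pH = pKa + log([A⁻]/[HA]). 4.54 = 4.2007 + log(ratio). log(ratio) = 4.54 − 4.2007 = 0.3393. ratio = 10^(0.3393) = 2.184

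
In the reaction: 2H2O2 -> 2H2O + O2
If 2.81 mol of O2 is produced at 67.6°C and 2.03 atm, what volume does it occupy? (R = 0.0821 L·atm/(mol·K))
T = 67.6°C + 273.15 = 340.75 K
V = nRT/P = (2.81 × 0.0821 × 340.75) / 2.03
V = 38.72 L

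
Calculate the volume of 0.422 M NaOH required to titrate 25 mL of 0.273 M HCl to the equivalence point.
V_{base} = 16.2 mL

At equivalence: moles acid = moles base.
moles HCl = 0.273 M × 0.025 L = 0.006825 mol
V_NaOH = 0.006825 mol ÷ 0.422 M = 0.01617 L = 16.2 mL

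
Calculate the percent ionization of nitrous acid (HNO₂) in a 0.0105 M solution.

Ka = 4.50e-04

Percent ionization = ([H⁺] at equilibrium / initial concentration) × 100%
Percent ionization = 18.7%

Let x = [H⁺]. Ka = x²/(C - x) ⇒ x² + (4.50e-04)x - (4.50e-04)(0.0105) = 0. x = 1.9603e-03. Percent = (1.9603e-03/0.0105) × 100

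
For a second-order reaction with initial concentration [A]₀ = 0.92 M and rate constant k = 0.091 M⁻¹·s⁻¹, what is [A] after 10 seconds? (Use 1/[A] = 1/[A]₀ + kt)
0.5008 M

1/[A] = 1/[A]₀ + k·t = 1/0.92 + (0.091)·(10) = 1.0870 + 0.9100 = 1.9970
[A] = 1/1.9970 = 0.5008 M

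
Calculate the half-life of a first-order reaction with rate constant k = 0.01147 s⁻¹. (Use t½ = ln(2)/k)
60.43 s

t½ = ln(2)/k = 0.6931/0.01147 = 60.43 s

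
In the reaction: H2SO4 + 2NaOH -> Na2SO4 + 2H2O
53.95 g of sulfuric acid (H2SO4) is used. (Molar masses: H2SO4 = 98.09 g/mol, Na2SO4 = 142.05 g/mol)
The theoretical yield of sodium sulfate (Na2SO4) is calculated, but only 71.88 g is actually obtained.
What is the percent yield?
Moles of H2SO4 = 53.95 g ÷ 98.09 g/mol = 0.550005 mol
Mole ratio: 1 mol Na2SO4 / 1 mol H2SO4
Moles of Na2SO4 = 0.550005 × (1/1) = 0.550005 mol
Theoretical yield = 0.550005 mol × 142.05 g/mol = 78.128 g
Actual yield = 71.88 g
Percent yield = (71.88 / 78.128) × 100% = 92.0%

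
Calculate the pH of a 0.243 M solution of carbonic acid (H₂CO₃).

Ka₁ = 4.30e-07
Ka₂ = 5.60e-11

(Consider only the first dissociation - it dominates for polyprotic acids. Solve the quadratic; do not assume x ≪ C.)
pH = 3.49

x² + Ka₁·x − Ka₁·C = 0 with Ka₁ = 4.30e-07, C = 0.243.
x = (−Ka₁ + √(Ka₁² + 4·Ka₁·C))/2 = 3.2303e-04 M, so pH = 3.49.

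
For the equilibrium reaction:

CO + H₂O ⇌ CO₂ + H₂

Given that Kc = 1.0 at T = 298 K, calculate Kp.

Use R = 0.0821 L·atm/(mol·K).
K_p = 1.0000

Δn = (moles gaseous products) − (moles gaseous reactants) = 0
T = 298 K; RT = 0.0821 × 298 = 24.4658
Kp = Kc·(RT)^Δn = 1.0 × (24.4658)^0 = 1.0 × 1 = 1.0000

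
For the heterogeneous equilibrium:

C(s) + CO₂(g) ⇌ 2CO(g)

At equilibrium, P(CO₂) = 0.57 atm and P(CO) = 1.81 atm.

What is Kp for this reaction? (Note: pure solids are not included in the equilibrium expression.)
K_p = 5.748

Solid C is excluded.
Kp = P(CO)²/P(CO₂) = (1.81)²/0.57 = 3.276/0.57 = 5.748.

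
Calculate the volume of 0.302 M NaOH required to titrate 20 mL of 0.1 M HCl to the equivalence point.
V_{base} = 6.6 mL

At equivalence: moles acid = moles base.
moles HCl = 0.1 M × 0.02 L = 0.002 mol
V_NaOH = 0.002 mol ÷ 0.302 M = 0.006623 L = 6.6 mL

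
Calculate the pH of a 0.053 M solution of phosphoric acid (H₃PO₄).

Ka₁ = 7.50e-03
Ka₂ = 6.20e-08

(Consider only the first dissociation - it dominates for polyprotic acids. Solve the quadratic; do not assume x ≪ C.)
pH = 1.78

x² + Ka₁·x − Ka₁·C = 0 with Ka₁ = 7.50e-03, C = 0.053.
x = (−Ka₁ + √(Ka₁² + 4·Ka₁·C))/2 = 1.6537e-02 M, so pH = 1.78.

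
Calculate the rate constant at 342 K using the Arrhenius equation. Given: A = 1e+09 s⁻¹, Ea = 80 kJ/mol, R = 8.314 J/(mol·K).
6.04e-04 s⁻¹

k = A·exp(-Ea/(R·T)) = 1e+09·exp(-80000/(8.314·342)) = 1e+09·exp(-28.1354) = 1e+09·6.0385e-13 = 6.04e-04 s⁻¹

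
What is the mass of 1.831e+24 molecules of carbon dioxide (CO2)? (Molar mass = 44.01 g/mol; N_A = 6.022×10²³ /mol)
Moles = 1.831e+24 ÷ 6.022×10²³ = 3.04052 mol
Mass = 3.04052 mol × 44.01 g/mol = 133.8 g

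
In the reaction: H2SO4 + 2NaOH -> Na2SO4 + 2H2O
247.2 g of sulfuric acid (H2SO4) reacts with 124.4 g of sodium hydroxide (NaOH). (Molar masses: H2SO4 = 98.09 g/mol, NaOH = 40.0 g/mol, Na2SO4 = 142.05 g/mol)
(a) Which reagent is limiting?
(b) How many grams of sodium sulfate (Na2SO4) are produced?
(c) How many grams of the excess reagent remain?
(a) NaOH, (b) 220.9 g, (c) 94.67 g

Moles of H2SO4 = 247.2 g ÷ 98.09 g/mol = 2.52013 mol
Moles of NaOH = 124.4 g ÷ 40.0 g/mol = 3.11 mol
Moles ÷ coefficient: H2SO4: 2.52013/1 = 2.52, NaOH: 3.11/2 = 1.555
(a) NaOH has the smaller value, so NaOH is the limiting reagent.
(b) Moles of Na2SO4 = 3.11 mol NaOH × (1/2) = 1.555 mol; mass = 1.555 mol × 142.05 g/mol = 220.9 g
(c) H2SO4 consumed = 3.11 × (1/2) = 1.555 mol; remaining = 2.52013 − 1.555 = 0.965135 mol; mass = 0.965135 mol × 98.09 g/mol = 94.67 g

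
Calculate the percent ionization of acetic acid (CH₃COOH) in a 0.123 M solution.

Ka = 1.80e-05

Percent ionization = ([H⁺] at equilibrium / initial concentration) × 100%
Percent ionization = 1.2%

Let x = [H⁺]. Ka = x²/(C - x) ⇒ x² + (1.80e-05)x - (1.80e-05)(0.123) = 0. x = 1.4790e-03. Percent = (1.4790e-03/0.123) × 100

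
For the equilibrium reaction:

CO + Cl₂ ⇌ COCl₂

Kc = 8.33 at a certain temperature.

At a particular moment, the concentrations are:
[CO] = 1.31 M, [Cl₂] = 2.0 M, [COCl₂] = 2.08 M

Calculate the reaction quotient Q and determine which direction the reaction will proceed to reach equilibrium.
Q = 0.794, Q < K, reaction proceeds forward (toward products)

Q = ([COCl₂]) / ([CO] × [Cl₂])
  = ((2.08)) / ((1.31)·(2.0)) = 2.08/2.62 = 0.7939
Since Q = 0.7939 < Kc = 8.33, the reaction proceeds forward (toward products) to reach equilibrium.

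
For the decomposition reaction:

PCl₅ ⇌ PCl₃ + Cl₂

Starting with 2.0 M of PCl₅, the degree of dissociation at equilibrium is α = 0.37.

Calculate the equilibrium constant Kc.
K_c = 0.4346

x = α·[A]₀ = 0.37 × 2.0 = 0.74 M dissociated.
At eq: [PCl₅] = 2.0 − 0.74 = 1.26 M; [PCl₃] = [Cl₂] = x = 0.74 M.
Kc = [PCl₃][Cl₂]/[PCl₅] = (0.74)²/1.26 = 0.4346.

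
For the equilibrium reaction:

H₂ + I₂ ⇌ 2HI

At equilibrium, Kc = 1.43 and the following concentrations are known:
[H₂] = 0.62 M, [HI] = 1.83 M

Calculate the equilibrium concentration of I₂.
[I₂] = 3.7772 M

Kc = ([HI]^2) / ([H₂] × [I₂]) = 1.43
[I₂]^1 = (product terms)/(Kc · other reactant terms) = 3.3489 / (1.43 · 0.62) = 3.7772
[I₂] = 3.7772 M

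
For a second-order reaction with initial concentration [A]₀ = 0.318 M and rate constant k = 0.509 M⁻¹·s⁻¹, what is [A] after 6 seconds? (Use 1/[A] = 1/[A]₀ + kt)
0.1613 M

1/[A] = 1/[A]₀ + k·t = 1/0.318 + (0.509)·(6) = 3.1447 + 3.0540 = 6.1987
[A] = 1/6.1987 = 0.1613 M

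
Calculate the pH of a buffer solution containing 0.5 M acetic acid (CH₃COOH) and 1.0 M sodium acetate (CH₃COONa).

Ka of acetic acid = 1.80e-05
pH = 5.05

pKa = -log(1.80e-05) = 4.74. pH = pKa + log([A⁻]/[HA]) = 4.74 + log(1.0/0.5)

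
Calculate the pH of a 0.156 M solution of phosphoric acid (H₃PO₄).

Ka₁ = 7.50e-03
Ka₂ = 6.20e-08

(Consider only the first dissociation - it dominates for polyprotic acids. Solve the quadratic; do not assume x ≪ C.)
pH = 1.51

x² + Ka₁·x − Ka₁·C = 0 with Ka₁ = 7.50e-03, C = 0.156.
x = (−Ka₁ + √(Ka₁² + 4·Ka₁·C))/2 = 3.0660e-02 M, so pH = 1.51.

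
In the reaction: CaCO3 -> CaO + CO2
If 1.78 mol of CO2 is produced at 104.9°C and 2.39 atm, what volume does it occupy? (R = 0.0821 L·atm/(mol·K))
T = 104.9°C + 273.15 = 378.05 K
V = nRT/P = (1.78 × 0.0821 × 378.05) / 2.39
V = 23.12 L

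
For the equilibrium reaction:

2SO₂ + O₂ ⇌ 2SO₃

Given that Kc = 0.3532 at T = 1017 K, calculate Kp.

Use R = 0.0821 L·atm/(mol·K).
K_p = 0.0042

Δn = (moles gaseous products) − (moles gaseous reactants) = -1
T = 1017 K; RT = 0.0821 × 1017 = 83.4957
Kp = Kc·(RT)^Δn = 0.3532 × (83.4957)^-1 = 0.3532 × 0.0119767 = 0.0042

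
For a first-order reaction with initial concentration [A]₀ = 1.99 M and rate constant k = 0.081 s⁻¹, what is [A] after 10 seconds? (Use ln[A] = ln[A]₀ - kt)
0.8853 M

ln[A] = ln[A]₀ - k·t = ln(1.99) - (0.081)·(10) = 0.6881 - 0.8100 = -0.1219
[A] = e^(-0.1219) = 0.8853 M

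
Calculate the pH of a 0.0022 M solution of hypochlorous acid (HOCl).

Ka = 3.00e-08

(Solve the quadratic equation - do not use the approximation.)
pH = 5.09

x² + Ka×x - Ka×C = 0. Using quadratic formula: [H⁺] = 8.1091e-06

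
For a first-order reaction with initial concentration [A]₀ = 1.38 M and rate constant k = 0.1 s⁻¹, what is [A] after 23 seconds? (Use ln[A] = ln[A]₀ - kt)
0.1384 M

ln[A] = ln[A]₀ - k·t = ln(1.38) - (0.1)·(23) = 0.3221 - 2.3000 = -1.9779
[A] = e^(-1.9779) = 0.1384 M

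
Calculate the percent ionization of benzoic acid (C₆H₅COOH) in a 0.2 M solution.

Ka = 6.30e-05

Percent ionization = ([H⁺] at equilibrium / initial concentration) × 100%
Percent ionization = 1.76%

Let x = [H⁺]. Ka = x²/(C - x) ⇒ x² + (6.30e-05)x - (6.30e-05)(0.2) = 0. x = 3.5183e-03. Percent = (3.5183e-03/0.2) × 100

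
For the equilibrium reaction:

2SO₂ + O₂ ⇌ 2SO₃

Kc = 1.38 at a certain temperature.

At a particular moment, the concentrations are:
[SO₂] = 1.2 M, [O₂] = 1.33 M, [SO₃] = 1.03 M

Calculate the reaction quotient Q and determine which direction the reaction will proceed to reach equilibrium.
Q = 0.554, Q < K, reaction proceeds forward (toward products)

Q = ([SO₃]^2) / ([SO₂]^2 × [O₂])
  = ((1.03)^2) / ((1.2)^2·(1.33)) = 1.0609/1.9152 = 0.5539
Since Q = 0.5539 < Kc = 1.38, the reaction proceeds forward (toward products) to reach equilibrium.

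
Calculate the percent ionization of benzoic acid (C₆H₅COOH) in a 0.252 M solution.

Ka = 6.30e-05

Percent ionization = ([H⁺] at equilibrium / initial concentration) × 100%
Percent ionization = 1.57%

Let x = [H⁺]. Ka = x²/(C - x) ⇒ x² + (6.30e-05)x - (6.30e-05)(0.252) = 0. x = 3.9531e-03. Percent = (3.9531e-03/0.252) × 100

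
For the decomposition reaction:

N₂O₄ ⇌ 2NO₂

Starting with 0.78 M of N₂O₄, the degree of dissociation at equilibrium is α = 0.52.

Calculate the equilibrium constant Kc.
K_c = 1.7576

x = α·[A]₀ = 0.52 × 0.78 = 0.4056 M dissociated.
At eq: [N₂O₄] = 0.78 − 0.4056 = 0.3744 M; [NO₂] = 2x = 0.8112 M.
Kc = [NO₂]²/[N₂O₄] = (0.8112)²/0.3744 = 1.758.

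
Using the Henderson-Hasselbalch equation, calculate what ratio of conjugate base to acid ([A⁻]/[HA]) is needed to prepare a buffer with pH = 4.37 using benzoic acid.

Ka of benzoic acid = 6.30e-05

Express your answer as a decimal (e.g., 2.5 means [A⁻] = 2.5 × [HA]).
[A⁻]/[HA] = 1.477

pKa = −log(6.30e-05) = 4.2007. pH = pKa + log([A⁻]/[HA]). 4.37 = 4.2007 + log(ratio). log(ratio) = 4.37 − 4.2007 = 0.1693. ratio = 10^(0.1693) = 1.477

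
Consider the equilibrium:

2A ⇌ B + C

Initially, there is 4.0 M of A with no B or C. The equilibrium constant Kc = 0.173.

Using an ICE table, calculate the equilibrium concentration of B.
[B] = 0.908 M

ICE: [A] = 4.0 − 2x, [B] = [C] = x.
Kc = x²/(4.0 − 2x)² = 0.173 ⇒ √Kc = x/(4.0 − 2x).
x = √0.173·4.0/(1 + 2√0.173) = 0.41593·4.0/1.8319 = 0.90822.
[B] = x = 0.908 M.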